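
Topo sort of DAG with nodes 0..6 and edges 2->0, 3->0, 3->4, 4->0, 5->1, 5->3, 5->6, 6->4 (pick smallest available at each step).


Kahn's algorithm, process smallest node first
Order: [2, 5, 1, 3, 6, 4, 0]


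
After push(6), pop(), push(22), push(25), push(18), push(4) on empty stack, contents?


push(6) -> [6]
pop() returns 6 -> []
push(22) -> [22]
push(25) -> [22, 25]
push(18) -> [22, 25, 18]
push(4) -> [22, 25, 18, 4]
Final stack (bottom to top): [22, 25, 18, 4]


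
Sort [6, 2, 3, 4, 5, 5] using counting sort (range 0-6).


Count array: [0, 0, 1, 1, 1, 2, 1]
Reconstruct: [2, 3, 4, 5, 5, 6]


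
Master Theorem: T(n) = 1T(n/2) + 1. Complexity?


a=1, b=2, c=0. log_2(1)=0 = c=0. Case 2: O(n^c log n) = O(log n)
Complexity: O(log n)


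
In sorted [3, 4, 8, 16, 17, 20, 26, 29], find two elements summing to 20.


Two pointers: lo=0, hi=7
Found pair: (3, 17) summing to 20


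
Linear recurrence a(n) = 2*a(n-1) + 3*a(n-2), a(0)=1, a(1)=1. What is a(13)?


Build bottom-up:
...a(11)=88573, a(12)=265721, a(13)=2*265721+3*88573=797161


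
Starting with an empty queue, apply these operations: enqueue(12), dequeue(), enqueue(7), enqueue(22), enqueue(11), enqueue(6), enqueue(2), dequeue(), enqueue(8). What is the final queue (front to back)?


enqueue(12) -> [12]
dequeue() returns 12 -> []
enqueue(7) -> [7]
enqueue(22) -> [7, 22]
enqueue(11) -> [7, 22, 11]
enqueue(6) -> [7, 22, 11, 6]
enqueue(2) -> [7, 22, 11, 6, 2]
dequeue() returns 7 -> [22, 11, 6, 2]
enqueue(8) -> [22, 11, 6, 2, 8]
Final queue (front to back): [22, 11, 6, 2, 8]


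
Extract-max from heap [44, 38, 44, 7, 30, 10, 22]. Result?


Max = 44
Replace root with last, heapify down
Resulting heap: [44, 38, 22, 7, 30, 10]


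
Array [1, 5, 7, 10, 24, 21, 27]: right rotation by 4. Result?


Right rotate by 4: [10, 24, 21, 27, 1, 5, 7]


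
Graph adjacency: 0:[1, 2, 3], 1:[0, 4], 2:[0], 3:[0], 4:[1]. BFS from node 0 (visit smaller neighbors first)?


BFS queue: start with [0]
Visit order: [0, 1, 2, 3, 4]


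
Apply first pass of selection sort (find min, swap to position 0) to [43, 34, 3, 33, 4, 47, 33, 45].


After one pass: [3, 34, 43, 33, 4, 47, 33, 45]


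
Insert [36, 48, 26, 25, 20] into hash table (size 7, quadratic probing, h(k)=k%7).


Insertions: 36->slot 1; 48->slot 6; 26->slot 5; 25->slot 4; 20->slot 0
Table: [20, 36, None, None, 25, 26, 48]


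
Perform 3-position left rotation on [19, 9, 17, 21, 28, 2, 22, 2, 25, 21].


Left rotate by 3: [21, 28, 2, 22, 2, 25, 21, 19, 9, 17]


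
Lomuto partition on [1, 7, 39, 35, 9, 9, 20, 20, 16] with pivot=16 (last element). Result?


Elements <= 16 go left of pivot.
Result: [1, 7, 9, 9, 16, 35, 20, 20, 39], pivot at index 4


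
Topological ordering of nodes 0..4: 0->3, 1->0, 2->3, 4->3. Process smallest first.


Kahn's algorithm, process smallest node first
Order: [1, 0, 2, 4, 3]


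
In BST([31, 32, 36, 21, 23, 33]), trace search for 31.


BST root = 31
Search for 31: compare at each node
Path: [31]


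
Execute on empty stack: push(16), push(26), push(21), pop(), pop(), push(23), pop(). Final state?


push(16) -> [16]
push(26) -> [16, 26]
push(21) -> [16, 26, 21]
pop() returns 21 -> [16, 26]
pop() returns 26 -> [16]
push(23) -> [16, 23]
pop() returns 23 -> [16]
Final stack (bottom to top): [16]


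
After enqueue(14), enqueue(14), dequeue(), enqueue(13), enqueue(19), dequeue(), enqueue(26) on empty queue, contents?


enqueue(14) -> [14]
enqueue(14) -> [14, 14]
dequeue() returns 14 -> [14]
enqueue(13) -> [14, 13]
enqueue(19) -> [14, 13, 19]
dequeue() returns 14 -> [13, 19]
enqueue(26) -> [13, 19, 26]
Final queue (front to back): [13, 19, 26]


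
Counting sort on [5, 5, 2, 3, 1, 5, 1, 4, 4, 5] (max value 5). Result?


Count array: [0, 2, 1, 1, 2, 4]
Reconstruct: [1, 1, 2, 3, 4, 4, 5, 5, 5, 5]


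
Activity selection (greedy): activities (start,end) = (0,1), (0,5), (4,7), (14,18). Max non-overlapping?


Greedy: pick earliest-ending, then skip overlaps.
Selected (3 activities): [(0, 1), (4, 7), (14, 18)]


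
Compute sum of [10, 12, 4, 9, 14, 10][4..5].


Prefix sums: [0, 10, 22, 26, 35, 49, 59]
Sum[4..5] = prefix[6] - prefix[4] = 59 - 35 = 24


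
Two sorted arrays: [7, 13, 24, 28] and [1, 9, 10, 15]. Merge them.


Compare heads, take smaller each step.
Merged: [1, 7, 9, 10, 13, 15, 24, 28]


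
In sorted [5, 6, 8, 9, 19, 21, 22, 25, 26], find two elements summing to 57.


Two pointers: lo=0, hi=8
No pair sums to 57


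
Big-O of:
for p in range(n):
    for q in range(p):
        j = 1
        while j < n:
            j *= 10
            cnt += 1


Per nesting level: O(n) * O(n) [triangular over p] * O(log n) = O(n^2 log n)
Complexity: O(n^2 log n)


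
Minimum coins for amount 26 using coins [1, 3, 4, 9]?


dp[0]=0; dp[i]=1+min(dp[i-c] for c in coins)
...dp[21]=3, dp[22]=3, dp[23]=4, dp[24]=4, dp[25]=4, dp[26]=4
Minimum coins for 26 = 4


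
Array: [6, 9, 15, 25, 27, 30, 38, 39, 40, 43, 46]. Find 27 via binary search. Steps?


Search for 27:
[0,10] mid=5 arr[5]=30
[0,4] mid=2 arr[2]=15
[3,4] mid=3 arr[3]=25
[4,4] mid=4 arr[4]=27
Total: 4 comparisons


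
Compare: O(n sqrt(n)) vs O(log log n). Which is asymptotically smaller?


double-logarithmic grows slower than n^1.5
O(log log n) is asymptotically smaller; O(n sqrt(n)) grows faster


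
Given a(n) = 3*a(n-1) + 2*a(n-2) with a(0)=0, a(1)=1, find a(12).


Build bottom-up:
...a(10)=79647, a(11)=283667, a(12)=3*283667+2*79647=1010295


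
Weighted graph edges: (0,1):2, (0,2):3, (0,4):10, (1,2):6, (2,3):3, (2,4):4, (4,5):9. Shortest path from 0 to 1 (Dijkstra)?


Dijkstra from 0:
Distances: {0: 0, 1: 2, 2: 3, 3: 6, 4: 7, 5: 16}
Shortest distance to 1 = 2, path = [0, 1]


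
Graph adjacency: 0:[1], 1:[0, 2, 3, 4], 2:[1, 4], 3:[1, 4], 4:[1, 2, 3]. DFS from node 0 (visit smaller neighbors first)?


DFS stack-based: start with [0]
Visit order: [0, 1, 2, 4, 3]


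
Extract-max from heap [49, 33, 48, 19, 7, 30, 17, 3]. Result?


Max = 49
Replace root with last, heapify down
Resulting heap: [48, 33, 30, 19, 7, 3, 17]


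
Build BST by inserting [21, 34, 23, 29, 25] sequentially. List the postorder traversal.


Root = 21; build tree by BST insertion.
Postorder traversal: [25, 29, 23, 34, 21]


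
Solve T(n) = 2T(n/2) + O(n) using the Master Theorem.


a=2, b=2, c=1. log_2(2)=1 = c=1. Case 2: O(n^c log n) = O(n log n)
Complexity: O(n log n)


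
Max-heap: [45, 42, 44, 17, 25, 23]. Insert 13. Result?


Append 13: [45, 42, 44, 17, 25, 23, 13]
Bubble up: no swaps needed
Result: [45, 42, 44, 17, 25, 23, 13]


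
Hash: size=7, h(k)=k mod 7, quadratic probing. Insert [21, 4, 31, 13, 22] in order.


Insertions: 21->slot 0; 4->slot 4; 31->slot 3; 13->slot 6; 22->slot 1
Table: [21, 22, None, 31, 4, None, 13]


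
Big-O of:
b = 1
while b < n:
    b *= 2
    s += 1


Per nesting level: O(log n) = O(log n)
Complexity: O(log n)


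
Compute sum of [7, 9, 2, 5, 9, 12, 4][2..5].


Prefix sums: [0, 7, 16, 18, 23, 32, 44, 48]
Sum[2..5] = prefix[6] - prefix[2] = 44 - 16 = 28


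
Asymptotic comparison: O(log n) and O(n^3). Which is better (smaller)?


logarithmic grows slower than cubic
O(log n) is asymptotically smaller; O(n^3) grows faster


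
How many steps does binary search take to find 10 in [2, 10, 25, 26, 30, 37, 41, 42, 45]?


Search for 10:
[0,8] mid=4 arr[4]=30
[0,3] mid=1 arr[1]=10
Total: 2 comparisons


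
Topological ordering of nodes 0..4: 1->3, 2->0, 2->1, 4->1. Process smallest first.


Kahn's algorithm, process smallest node first
Order: [2, 0, 4, 1, 3]


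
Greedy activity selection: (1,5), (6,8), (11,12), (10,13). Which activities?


Greedy: pick earliest-ending, then skip overlaps.
Selected (3 activities): [(1, 5), (6, 8), (11, 12)]


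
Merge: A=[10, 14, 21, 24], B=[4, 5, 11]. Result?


Compare heads, take smaller each step.
Merged: [4, 5, 10, 11, 14, 21, 24]


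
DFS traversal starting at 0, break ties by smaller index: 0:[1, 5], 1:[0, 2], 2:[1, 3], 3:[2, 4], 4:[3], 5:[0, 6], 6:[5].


DFS stack-based: start with [0]
Visit order: [0, 1, 2, 3, 4, 5, 6]


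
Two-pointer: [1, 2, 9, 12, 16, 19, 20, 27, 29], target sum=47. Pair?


Two pointers: lo=0, hi=8
Found pair: (20, 27) summing to 47


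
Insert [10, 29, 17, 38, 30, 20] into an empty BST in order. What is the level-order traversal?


Root = 10; build tree by BST insertion.
Level-Order traversal: [10, 29, 17, 38, 20, 30]


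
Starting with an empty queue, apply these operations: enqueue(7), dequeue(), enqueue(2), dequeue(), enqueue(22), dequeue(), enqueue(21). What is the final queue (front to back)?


enqueue(7) -> [7]
dequeue() returns 7 -> []
enqueue(2) -> [2]
dequeue() returns 2 -> []
enqueue(22) -> [22]
dequeue() returns 22 -> []
enqueue(21) -> [21]
Final queue (front to back): [21]


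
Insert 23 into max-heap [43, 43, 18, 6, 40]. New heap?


Append 23: [43, 43, 18, 6, 40, 23]
Bubble up: swap idx 5(23) with idx 2(18)
Result: [43, 43, 23, 6, 40, 18]


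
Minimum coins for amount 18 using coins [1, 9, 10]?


dp[0]=0; dp[i]=1+min(dp[i-c] for c in coins)
...dp[13]=4, dp[14]=5, dp[15]=6, dp[16]=7, dp[17]=8, dp[18]=2
Minimum coins for 18 = 2


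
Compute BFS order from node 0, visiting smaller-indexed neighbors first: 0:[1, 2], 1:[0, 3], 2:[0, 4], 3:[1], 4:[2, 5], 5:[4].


BFS queue: start with [0]
Visit order: [0, 1, 2, 3, 4, 5]


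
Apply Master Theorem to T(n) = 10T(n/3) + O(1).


a=10, b=3, c=0. log_3(10)=2.096 > c=0. Case 1: O(n^log_b(a)) = O(n^2.096)
Complexity: O(n^2.096)


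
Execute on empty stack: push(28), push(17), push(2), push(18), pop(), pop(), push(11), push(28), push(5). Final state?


push(28) -> [28]
push(17) -> [28, 17]
push(2) -> [28, 17, 2]
push(18) -> [28, 17, 2, 18]
pop() returns 18 -> [28, 17, 2]
pop() returns 2 -> [28, 17]
push(11) -> [28, 17, 11]
push(28) -> [28, 17, 11, 28]
push(5) -> [28, 17, 11, 28, 5]
Final stack (bottom to top): [28, 17, 11, 28, 5]


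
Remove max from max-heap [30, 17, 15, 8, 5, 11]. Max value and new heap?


Max = 30
Replace root with last, heapify down
Resulting heap: [17, 11, 15, 8, 5]


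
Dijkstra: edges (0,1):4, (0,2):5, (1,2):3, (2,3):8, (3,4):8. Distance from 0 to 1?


Dijkstra from 0:
Distances: {0: 0, 1: 4, 2: 5, 3: 13, 4: 21}
Shortest distance to 1 = 4, path = [0, 1]


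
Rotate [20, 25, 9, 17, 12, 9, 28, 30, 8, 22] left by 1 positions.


Left rotate by 1: [25, 9, 17, 12, 9, 28, 30, 8, 22, 20]


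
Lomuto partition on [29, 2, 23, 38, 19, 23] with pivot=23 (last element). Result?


Elements <= 23 go left of pivot.
Result: [2, 23, 19, 23, 29, 38], pivot at index 3


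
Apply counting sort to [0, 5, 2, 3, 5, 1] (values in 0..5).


Count array: [1, 1, 1, 1, 0, 2]
Reconstruct: [0, 1, 2, 3, 5, 5]


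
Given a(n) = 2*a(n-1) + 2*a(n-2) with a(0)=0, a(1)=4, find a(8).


Build bottom-up:
...a(6)=480, a(7)=1312, a(8)=2*1312+2*480=3584


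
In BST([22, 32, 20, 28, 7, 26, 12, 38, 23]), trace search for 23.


BST root = 22
Search for 23: compare at each node
Path: [22, 32, 28, 26, 23]


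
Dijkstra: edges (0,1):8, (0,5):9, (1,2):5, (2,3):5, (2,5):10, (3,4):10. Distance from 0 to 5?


Dijkstra from 0:
Distances: {0: 0, 1: 8, 2: 13, 3: 18, 4: 28, 5: 9}
Shortest distance to 5 = 9, path = [0, 5]


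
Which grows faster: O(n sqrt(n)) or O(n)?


linear grows slower than n^1.5
O(n) is asymptotically smaller; O(n sqrt(n)) grows faster


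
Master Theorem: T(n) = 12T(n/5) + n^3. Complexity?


a=12, b=5, c=3. log_5(12)=1.544 < c=3. Case 3: O(n^c) = O(n^3)
Complexity: O(n^3)


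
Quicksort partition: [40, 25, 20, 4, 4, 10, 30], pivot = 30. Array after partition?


Elements <= 30 go left of pivot.
Result: [25, 20, 4, 4, 10, 30, 40], pivot at index 5


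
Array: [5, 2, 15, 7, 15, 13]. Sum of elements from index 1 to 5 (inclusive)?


Prefix sums: [0, 5, 7, 22, 29, 44, 57]
Sum[1..5] = prefix[6] - prefix[1] = 57 - 5 = 52


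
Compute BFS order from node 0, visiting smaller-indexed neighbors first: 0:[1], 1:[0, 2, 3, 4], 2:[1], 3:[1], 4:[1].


BFS queue: start with [0]
Visit order: [0, 1, 2, 3, 4]


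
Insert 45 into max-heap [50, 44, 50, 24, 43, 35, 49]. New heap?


Append 45: [50, 44, 50, 24, 43, 35, 49, 45]
Bubble up: swap idx 7(45) with idx 3(24); swap idx 3(45) with idx 1(44)
Result: [50, 45, 50, 44, 43, 35, 49, 24]


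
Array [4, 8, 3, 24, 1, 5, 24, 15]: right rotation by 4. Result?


Right rotate by 4: [1, 5, 24, 15, 4, 8, 3, 24]


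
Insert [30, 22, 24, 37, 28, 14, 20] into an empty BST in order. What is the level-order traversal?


Root = 30; build tree by BST insertion.
Level-Order traversal: [30, 22, 37, 14, 24, 20, 28]


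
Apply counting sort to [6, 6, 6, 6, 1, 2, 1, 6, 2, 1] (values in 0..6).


Count array: [0, 3, 2, 0, 0, 0, 5]
Reconstruct: [1, 1, 1, 2, 2, 6, 6, 6, 6, 6]


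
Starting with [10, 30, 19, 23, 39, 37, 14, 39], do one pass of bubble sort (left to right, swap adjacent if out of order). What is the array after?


After one pass: [10, 19, 23, 30, 37, 14, 39, 39]


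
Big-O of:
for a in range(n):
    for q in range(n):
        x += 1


Per nesting level: O(n) * O(n) = O(n^2)
Complexity: O(n^2)


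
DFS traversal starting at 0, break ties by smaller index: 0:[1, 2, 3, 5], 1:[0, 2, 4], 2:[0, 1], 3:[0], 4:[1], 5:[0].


DFS stack-based: start with [0]
Visit order: [0, 1, 2, 4, 3, 5]


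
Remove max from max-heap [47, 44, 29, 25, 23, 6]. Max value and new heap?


Max = 47
Replace root with last, heapify down
Resulting heap: [44, 25, 29, 6, 23]


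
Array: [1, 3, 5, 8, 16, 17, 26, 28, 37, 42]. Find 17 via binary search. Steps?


Search for 17:
[0,9] mid=4 arr[4]=16
[5,9] mid=7 arr[7]=28
[5,6] mid=5 arr[5]=17
Total: 3 comparisons


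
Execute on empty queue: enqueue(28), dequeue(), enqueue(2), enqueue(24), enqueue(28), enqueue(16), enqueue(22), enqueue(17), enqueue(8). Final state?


enqueue(28) -> [28]
dequeue() returns 28 -> []
enqueue(2) -> [2]
enqueue(24) -> [2, 24]
enqueue(28) -> [2, 24, 28]
enqueue(16) -> [2, 24, 28, 16]
enqueue(22) -> [2, 24, 28, 16, 22]
enqueue(17) -> [2, 24, 28, 16, 22, 17]
enqueue(8) -> [2, 24, 28, 16, 22, 17, 8]
Final queue (front to back): [2, 24, 28, 16, 22, 17, 8]


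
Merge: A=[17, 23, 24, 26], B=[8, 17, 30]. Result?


Compare heads, take smaller each step.
Merged: [8, 17, 17, 23, 24, 26, 30]


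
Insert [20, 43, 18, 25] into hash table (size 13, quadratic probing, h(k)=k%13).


Insertions: 20->slot 7; 43->slot 4; 18->slot 5; 25->slot 12
Table: [None, None, None, None, 43, 18, None, 20, None, None, None, None, 25]


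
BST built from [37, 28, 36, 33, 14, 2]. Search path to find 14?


BST root = 37
Search for 14: compare at each node
Path: [37, 28, 14]


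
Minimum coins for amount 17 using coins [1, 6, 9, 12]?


dp[0]=0; dp[i]=1+min(dp[i-c] for c in coins)
...dp[12]=1, dp[13]=2, dp[14]=3, dp[15]=2, dp[16]=3, dp[17]=4
Minimum coins for 17 = 4


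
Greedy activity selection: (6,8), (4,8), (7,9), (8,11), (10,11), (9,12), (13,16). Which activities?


Greedy: pick earliest-ending, then skip overlaps.
Selected (3 activities): [(6, 8), (8, 11), (13, 16)]


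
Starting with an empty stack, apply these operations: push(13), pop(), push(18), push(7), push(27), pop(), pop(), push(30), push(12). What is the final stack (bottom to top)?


push(13) -> [13]
pop() returns 13 -> []
push(18) -> [18]
push(7) -> [18, 7]
push(27) -> [18, 7, 27]
pop() returns 27 -> [18, 7]
pop() returns 7 -> [18]
push(30) -> [18, 30]
push(12) -> [18, 30, 12]
Final stack (bottom to top): [18, 30, 12]


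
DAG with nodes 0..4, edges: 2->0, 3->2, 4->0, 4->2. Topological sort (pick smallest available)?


Kahn's algorithm, process smallest node first
Order: [1, 3, 4, 2, 0]


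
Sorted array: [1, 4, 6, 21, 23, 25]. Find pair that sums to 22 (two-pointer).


Two pointers: lo=0, hi=5
Found pair: (1, 21) summing to 22


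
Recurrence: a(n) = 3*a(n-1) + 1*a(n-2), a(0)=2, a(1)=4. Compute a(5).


Build bottom-up:
...a(3)=46, a(4)=152, a(5)=3*152+1*46=502


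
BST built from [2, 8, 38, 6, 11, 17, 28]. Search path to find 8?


BST root = 2
Search for 8: compare at each node
Path: [2, 8]


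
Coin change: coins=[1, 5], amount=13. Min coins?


dp[0]=0; dp[i]=1+min(dp[i-c] for c in coins)
...dp[8]=4, dp[9]=5, dp[10]=2, dp[11]=3, dp[12]=4, dp[13]=5
Minimum coins for 13 = 5


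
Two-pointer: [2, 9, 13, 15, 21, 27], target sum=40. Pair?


Two pointers: lo=0, hi=5
Found pair: (13, 27) summing to 40


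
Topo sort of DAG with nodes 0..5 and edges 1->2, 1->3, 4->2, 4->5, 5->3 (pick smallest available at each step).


Kahn's algorithm, process smallest node first
Order: [0, 1, 4, 2, 5, 3]


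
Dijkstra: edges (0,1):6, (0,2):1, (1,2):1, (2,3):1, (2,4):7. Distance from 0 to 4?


Dijkstra from 0:
Distances: {0: 0, 1: 2, 2: 1, 3: 2, 4: 8}
Shortest distance to 4 = 8, path = [0, 2, 4]


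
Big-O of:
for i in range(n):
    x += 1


Per nesting level: O(n) = O(n)
Complexity: O(n)


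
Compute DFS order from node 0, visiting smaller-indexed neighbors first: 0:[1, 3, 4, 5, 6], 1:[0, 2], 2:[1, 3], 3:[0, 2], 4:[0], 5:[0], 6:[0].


DFS stack-based: start with [0]
Visit order: [0, 1, 2, 3, 4, 5, 6]


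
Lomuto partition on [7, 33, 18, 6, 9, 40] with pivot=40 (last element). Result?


Elements <= 40 go left of pivot.
Result: [7, 33, 18, 6, 9, 40], pivot at index 5


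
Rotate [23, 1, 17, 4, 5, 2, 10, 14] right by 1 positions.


Right rotate by 1: [14, 23, 1, 17, 4, 5, 2, 10]


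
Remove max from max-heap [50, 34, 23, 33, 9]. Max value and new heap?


Max = 50
Replace root with last, heapify down
Resulting heap: [34, 33, 23, 9]


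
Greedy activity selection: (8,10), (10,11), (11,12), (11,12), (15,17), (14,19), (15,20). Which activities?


Greedy: pick earliest-ending, then skip overlaps.
Selected (4 activities): [(8, 10), (10, 11), (11, 12), (15, 17)]


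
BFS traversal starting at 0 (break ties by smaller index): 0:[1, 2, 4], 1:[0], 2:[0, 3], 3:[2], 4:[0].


BFS queue: start with [0]
Visit order: [0, 1, 2, 4, 3]


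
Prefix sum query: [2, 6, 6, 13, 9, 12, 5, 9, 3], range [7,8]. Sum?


Prefix sums: [0, 2, 8, 14, 27, 36, 48, 53, 62, 65]
Sum[7..8] = prefix[9] - prefix[7] = 65 - 53 = 12


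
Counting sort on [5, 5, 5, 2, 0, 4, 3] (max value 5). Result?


Count array: [1, 0, 1, 1, 1, 3]
Reconstruct: [0, 2, 3, 4, 5, 5, 5]


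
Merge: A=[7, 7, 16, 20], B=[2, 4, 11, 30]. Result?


Compare heads, take smaller each step.
Merged: [2, 4, 7, 7, 11, 16, 20, 30]


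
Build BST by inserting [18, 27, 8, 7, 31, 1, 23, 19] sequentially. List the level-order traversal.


Root = 18; build tree by BST insertion.
Level-Order traversal: [18, 8, 27, 7, 23, 31, 1, 19]


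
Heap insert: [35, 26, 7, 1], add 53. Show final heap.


Append 53: [35, 26, 7, 1, 53]
Bubble up: swap idx 4(53) with idx 1(26); swap idx 1(53) with idx 0(35)
Result: [53, 35, 7, 1, 26]


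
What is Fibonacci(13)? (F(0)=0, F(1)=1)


F(n)=F(n-1)+F(n-2)
...F(11)=89, F(12)=144, F(13)=233


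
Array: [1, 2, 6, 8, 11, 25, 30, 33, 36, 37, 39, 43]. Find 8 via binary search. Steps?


Search for 8:
[0,11] mid=5 arr[5]=25
[0,4] mid=2 arr[2]=6
[3,4] mid=3 arr[3]=8
Total: 3 comparisons


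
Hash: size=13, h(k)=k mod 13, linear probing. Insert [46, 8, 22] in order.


Insertions: 46->slot 7; 8->slot 8; 22->slot 9
Table: [None, None, None, None, None, None, None, 46, 8, 22, None, None, None]


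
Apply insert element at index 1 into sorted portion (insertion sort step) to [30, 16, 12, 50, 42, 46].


After one pass: [16, 30, 12, 50, 42, 46]


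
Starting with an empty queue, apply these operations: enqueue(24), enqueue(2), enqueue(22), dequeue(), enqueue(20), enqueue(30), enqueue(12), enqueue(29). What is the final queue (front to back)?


enqueue(24) -> [24]
enqueue(2) -> [24, 2]
enqueue(22) -> [24, 2, 22]
dequeue() returns 24 -> [2, 22]
enqueue(20) -> [2, 22, 20]
enqueue(30) -> [2, 22, 20, 30]
enqueue(12) -> [2, 22, 20, 30, 12]
enqueue(29) -> [2, 22, 20, 30, 12, 29]
Final queue (front to back): [2, 22, 20, 30, 12, 29]


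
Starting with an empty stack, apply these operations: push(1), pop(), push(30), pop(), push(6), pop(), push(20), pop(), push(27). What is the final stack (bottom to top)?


push(1) -> [1]
pop() returns 1 -> []
push(30) -> [30]
pop() returns 30 -> []
push(6) -> [6]
pop() returns 6 -> []
push(20) -> [20]
pop() returns 20 -> []
push(27) -> [27]
Final stack (bottom to top): [27]


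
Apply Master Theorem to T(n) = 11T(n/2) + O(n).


a=11, b=2, c=1. log_2(11)=3.459 > c=1. Case 1: O(n^log_b(a)) = O(n^3.459)
Complexity: O(n^3.459)


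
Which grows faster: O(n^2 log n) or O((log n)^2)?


polylogarithmic grows slower than n^2 log n
O((log n)^2) is asymptotically smaller; O(n^2 log n) grows faster


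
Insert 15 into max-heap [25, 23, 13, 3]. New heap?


Append 15: [25, 23, 13, 3, 15]
Bubble up: no swaps needed
Result: [25, 23, 13, 3, 15]


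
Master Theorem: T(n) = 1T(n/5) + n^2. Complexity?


a=1, b=5, c=2. log_5(1)=0 < c=2. Case 3: O(n^c) = O(n^2)
Complexity: O(n^2)


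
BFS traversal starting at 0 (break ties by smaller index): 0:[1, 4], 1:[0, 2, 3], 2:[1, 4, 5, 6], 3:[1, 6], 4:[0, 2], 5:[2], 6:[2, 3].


BFS queue: start with [0]
Visit order: [0, 1, 4, 2, 3, 5, 6]


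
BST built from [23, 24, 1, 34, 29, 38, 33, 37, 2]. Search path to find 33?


BST root = 23
Search for 33: compare at each node
Path: [23, 24, 34, 29, 33]


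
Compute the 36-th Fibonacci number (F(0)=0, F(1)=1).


F(n)=F(n-1)+F(n-2)
...F(34)=5702887, F(35)=9227465, F(36)=14930352


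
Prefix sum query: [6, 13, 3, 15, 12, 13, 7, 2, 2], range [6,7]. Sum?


Prefix sums: [0, 6, 19, 22, 37, 49, 62, 69, 71, 73]
Sum[6..7] = prefix[8] - prefix[6] = 71 - 62 = 9


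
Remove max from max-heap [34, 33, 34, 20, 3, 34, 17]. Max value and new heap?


Max = 34
Replace root with last, heapify down
Resulting heap: [34, 33, 34, 20, 3, 17]


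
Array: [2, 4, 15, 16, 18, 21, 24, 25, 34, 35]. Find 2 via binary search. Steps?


Search for 2:
[0,9] mid=4 arr[4]=18
[0,3] mid=1 arr[1]=4
[0,0] mid=0 arr[0]=2
Total: 3 comparisons


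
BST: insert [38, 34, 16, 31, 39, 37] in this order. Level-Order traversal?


Root = 38; build tree by BST insertion.
Level-Order traversal: [38, 34, 39, 16, 37, 31]


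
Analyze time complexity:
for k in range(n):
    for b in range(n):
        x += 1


Per nesting level: O(n) * O(n) = O(n^2)
Complexity: O(n^2)


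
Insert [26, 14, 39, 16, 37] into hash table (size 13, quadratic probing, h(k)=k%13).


Insertions: 26->slot 0; 14->slot 1; 39->slot 4; 16->slot 3; 37->slot 11
Table: [26, 14, None, 16, 39, None, None, None, None, None, None, 37, None]


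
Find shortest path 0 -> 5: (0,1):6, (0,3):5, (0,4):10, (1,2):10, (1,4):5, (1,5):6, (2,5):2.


Dijkstra from 0:
Distances: {0: 0, 1: 6, 2: 14, 3: 5, 4: 10, 5: 12}
Shortest distance to 5 = 12, path = [0, 1, 5]


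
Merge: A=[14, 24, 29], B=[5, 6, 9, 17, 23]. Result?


Compare heads, take smaller each step.
Merged: [5, 6, 9, 14, 17, 23, 24, 29]


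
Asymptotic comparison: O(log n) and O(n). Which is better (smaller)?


logarithmic grows slower than linear
O(log n) is asymptotically smaller; O(n) grows faster


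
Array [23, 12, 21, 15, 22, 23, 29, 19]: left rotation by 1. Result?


Left rotate by 1: [12, 21, 15, 22, 23, 29, 19, 23]


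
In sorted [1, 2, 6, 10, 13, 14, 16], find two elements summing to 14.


Two pointers: lo=0, hi=6
Found pair: (1, 13) summing to 14


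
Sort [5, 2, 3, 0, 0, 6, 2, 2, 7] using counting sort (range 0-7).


Count array: [2, 0, 3, 1, 0, 1, 1, 1]
Reconstruct: [0, 0, 2, 2, 2, 3, 5, 6, 7]


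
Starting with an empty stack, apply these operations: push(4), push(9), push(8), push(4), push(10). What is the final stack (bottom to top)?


push(4) -> [4]
push(9) -> [4, 9]
push(8) -> [4, 9, 8]
push(4) -> [4, 9, 8, 4]
push(10) -> [4, 9, 8, 4, 10]
Final stack (bottom to top): [4, 9, 8, 4, 10]


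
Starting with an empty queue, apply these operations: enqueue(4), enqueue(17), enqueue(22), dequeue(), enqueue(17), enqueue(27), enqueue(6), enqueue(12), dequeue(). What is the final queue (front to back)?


enqueue(4) -> [4]
enqueue(17) -> [4, 17]
enqueue(22) -> [4, 17, 22]
dequeue() returns 4 -> [17, 22]
enqueue(17) -> [17, 22, 17]
enqueue(27) -> [17, 22, 17, 27]
enqueue(6) -> [17, 22, 17, 27, 6]
enqueue(12) -> [17, 22, 17, 27, 6, 12]
dequeue() returns 17 -> [22, 17, 27, 6, 12]
Final queue (front to back): [22, 17, 27, 6, 12]


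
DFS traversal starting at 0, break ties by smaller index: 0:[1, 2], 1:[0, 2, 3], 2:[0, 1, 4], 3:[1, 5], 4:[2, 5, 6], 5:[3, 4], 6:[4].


DFS stack-based: start with [0]
Visit order: [0, 1, 2, 4, 5, 3, 6]


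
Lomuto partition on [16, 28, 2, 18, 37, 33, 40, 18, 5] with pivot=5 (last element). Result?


Elements <= 5 go left of pivot.
Result: [2, 5, 16, 18, 37, 33, 40, 18, 28], pivot at index 1


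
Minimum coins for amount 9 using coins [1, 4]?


dp[0]=0; dp[i]=1+min(dp[i-c] for c in coins)
...dp[4]=1, dp[5]=2, dp[6]=3, dp[7]=4, dp[8]=2, dp[9]=3
Minimum coins for 9 = 3


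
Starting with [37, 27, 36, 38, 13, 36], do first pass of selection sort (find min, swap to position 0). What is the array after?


After one pass: [13, 27, 36, 38, 37, 36]


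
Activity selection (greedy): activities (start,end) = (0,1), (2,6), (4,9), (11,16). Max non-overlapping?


Greedy: pick earliest-ending, then skip overlaps.
Selected (3 activities): [(0, 1), (2, 6), (11, 16)]


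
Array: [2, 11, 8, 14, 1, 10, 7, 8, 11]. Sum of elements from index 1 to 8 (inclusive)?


Prefix sums: [0, 2, 13, 21, 35, 36, 46, 53, 61, 72]
Sum[1..8] = prefix[9] - prefix[1] = 72 - 2 = 70


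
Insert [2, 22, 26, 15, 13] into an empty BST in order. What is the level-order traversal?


Root = 2; build tree by BST insertion.
Level-Order traversal: [2, 22, 15, 26, 13]


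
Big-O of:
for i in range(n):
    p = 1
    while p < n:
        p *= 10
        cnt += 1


Per nesting level: O(n) * O(log n) = O(n log n)
Complexity: O(n log n)


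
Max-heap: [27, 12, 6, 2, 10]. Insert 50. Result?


Append 50: [27, 12, 6, 2, 10, 50]
Bubble up: swap idx 5(50) with idx 2(6); swap idx 2(50) with idx 0(27)
Result: [50, 12, 27, 2, 10, 6]


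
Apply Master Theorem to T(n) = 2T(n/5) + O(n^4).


a=2, b=5, c=4. log_5(2)=0.431 < c=4. Case 3: O(n^c) = O(n^4)
Complexity: O(n^4)


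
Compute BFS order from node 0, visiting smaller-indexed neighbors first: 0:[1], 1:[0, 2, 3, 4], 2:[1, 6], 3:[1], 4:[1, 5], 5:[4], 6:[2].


BFS queue: start with [0]
Visit order: [0, 1, 2, 3, 4, 6, 5]


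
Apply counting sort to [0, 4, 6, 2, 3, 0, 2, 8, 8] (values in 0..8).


Count array: [2, 0, 2, 1, 1, 0, 1, 0, 2]
Reconstruct: [0, 0, 2, 2, 3, 4, 6, 8, 8]


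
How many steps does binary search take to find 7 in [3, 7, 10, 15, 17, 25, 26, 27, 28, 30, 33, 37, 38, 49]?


Search for 7:
[0,13] mid=6 arr[6]=26
[0,5] mid=2 arr[2]=10
[0,1] mid=0 arr[0]=3
[1,1] mid=1 arr[1]=7
Total: 4 comparisons


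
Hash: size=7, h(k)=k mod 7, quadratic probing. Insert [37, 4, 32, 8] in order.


Insertions: 37->slot 2; 4->slot 4; 32->slot 5; 8->slot 1
Table: [None, 8, 37, None, 4, 32, None]


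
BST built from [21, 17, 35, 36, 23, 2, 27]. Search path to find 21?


BST root = 21
Search for 21: compare at each node
Path: [21]


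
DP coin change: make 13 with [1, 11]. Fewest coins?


dp[0]=0; dp[i]=1+min(dp[i-c] for c in coins)
...dp[8]=8, dp[9]=9, dp[10]=10, dp[11]=1, dp[12]=2, dp[13]=3
Minimum coins for 13 = 3


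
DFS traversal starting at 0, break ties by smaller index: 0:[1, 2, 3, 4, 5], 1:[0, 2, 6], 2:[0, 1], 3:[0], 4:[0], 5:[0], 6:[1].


DFS stack-based: start with [0]
Visit order: [0, 1, 2, 6, 3, 4, 5]


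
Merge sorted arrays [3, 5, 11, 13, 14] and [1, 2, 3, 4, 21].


Compare heads, take smaller each step.
Merged: [1, 2, 3, 3, 4, 5, 11, 13, 14, 21]


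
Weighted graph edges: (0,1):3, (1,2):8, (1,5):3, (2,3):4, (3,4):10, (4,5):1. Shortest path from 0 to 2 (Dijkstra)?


Dijkstra from 0:
Distances: {0: 0, 1: 3, 2: 11, 3: 15, 4: 7, 5: 6}
Shortest distance to 2 = 11, path = [0, 1, 2]


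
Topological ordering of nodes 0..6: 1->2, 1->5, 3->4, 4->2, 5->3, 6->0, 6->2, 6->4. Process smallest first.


Kahn's algorithm, process smallest node first
Order: [1, 5, 3, 6, 0, 4, 2]


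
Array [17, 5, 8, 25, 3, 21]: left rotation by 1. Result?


Left rotate by 1: [5, 8, 25, 3, 21, 17]


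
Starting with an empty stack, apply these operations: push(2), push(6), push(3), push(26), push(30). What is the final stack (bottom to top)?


push(2) -> [2]
push(6) -> [2, 6]
push(3) -> [2, 6, 3]
push(26) -> [2, 6, 3, 26]
push(30) -> [2, 6, 3, 26, 30]
Final stack (bottom to top): [2, 6, 3, 26, 30]


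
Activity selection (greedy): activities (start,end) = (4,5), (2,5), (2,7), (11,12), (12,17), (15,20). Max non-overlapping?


Greedy: pick earliest-ending, then skip overlaps.
Selected (3 activities): [(4, 5), (11, 12), (12, 17)]


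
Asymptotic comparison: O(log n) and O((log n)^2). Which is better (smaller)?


logarithmic grows slower than polylogarithmic
O(log n) is asymptotically smaller; O((log n)^2) grows faster


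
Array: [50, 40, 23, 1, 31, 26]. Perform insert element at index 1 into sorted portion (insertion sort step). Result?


After one pass: [40, 50, 23, 1, 31, 26]


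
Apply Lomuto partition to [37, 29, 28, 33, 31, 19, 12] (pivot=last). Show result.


Elements <= 12 go left of pivot.
Result: [12, 29, 28, 33, 31, 19, 37], pivot at index 0


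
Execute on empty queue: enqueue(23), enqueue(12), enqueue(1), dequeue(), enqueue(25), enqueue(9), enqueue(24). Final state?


enqueue(23) -> [23]
enqueue(12) -> [23, 12]
enqueue(1) -> [23, 12, 1]
dequeue() returns 23 -> [12, 1]
enqueue(25) -> [12, 1, 25]
enqueue(9) -> [12, 1, 25, 9]
enqueue(24) -> [12, 1, 25, 9, 24]
Final queue (front to back): [12, 1, 25, 9, 24]


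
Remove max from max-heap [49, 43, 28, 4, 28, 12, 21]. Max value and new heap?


Max = 49
Replace root with last, heapify down
Resulting heap: [43, 28, 28, 4, 21, 12]


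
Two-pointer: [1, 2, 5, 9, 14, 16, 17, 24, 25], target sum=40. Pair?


Two pointers: lo=0, hi=8
Found pair: (16, 24) summing to 40


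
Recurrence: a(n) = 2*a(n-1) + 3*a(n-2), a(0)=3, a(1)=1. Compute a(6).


Build bottom-up:
...a(4)=83, a(5)=241, a(6)=2*241+3*83=731


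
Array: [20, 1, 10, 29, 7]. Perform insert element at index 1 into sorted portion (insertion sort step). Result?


After one pass: [1, 20, 10, 29, 7]


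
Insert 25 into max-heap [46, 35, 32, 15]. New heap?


Append 25: [46, 35, 32, 15, 25]
Bubble up: no swaps needed
Result: [46, 35, 32, 15, 25]


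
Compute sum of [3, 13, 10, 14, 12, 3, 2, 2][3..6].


Prefix sums: [0, 3, 16, 26, 40, 52, 55, 57, 59]
Sum[3..6] = prefix[7] - prefix[3] = 57 - 26 = 31


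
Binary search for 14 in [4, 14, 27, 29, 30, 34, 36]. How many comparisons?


Search for 14:
[0,6] mid=3 arr[3]=29
[0,2] mid=1 arr[1]=14
Total: 2 comparisons


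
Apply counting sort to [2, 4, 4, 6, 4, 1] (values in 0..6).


Count array: [0, 1, 1, 0, 3, 0, 1]
Reconstruct: [1, 2, 4, 4, 4, 6]


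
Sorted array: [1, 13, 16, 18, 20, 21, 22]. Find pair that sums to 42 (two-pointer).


Two pointers: lo=0, hi=6
Found pair: (20, 22) summing to 42


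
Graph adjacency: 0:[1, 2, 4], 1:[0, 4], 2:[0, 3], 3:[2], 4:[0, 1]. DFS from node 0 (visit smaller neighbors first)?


DFS stack-based: start with [0]
Visit order: [0, 1, 4, 2, 3]


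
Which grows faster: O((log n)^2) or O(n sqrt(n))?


polylogarithmic grows slower than n^1.5
O((log n)^2) is asymptotically smaller; O(n sqrt(n)) grows faster


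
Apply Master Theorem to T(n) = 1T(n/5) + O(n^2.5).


a=1, b=5, c=2.5. log_5(1)=0 < c=2.5. Case 3: O(n^c) = O(n^2.500)
Complexity: O(n^2.500)


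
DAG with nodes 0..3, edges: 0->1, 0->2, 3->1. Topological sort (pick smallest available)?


Kahn's algorithm, process smallest node first
Order: [0, 2, 3, 1]


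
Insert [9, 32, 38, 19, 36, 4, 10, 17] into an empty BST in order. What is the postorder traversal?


Root = 9; build tree by BST insertion.
Postorder traversal: [4, 17, 10, 19, 36, 38, 32, 9]


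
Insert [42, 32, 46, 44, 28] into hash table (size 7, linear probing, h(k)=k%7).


Insertions: 42->slot 0; 32->slot 4; 46->slot 5; 44->slot 2; 28->slot 1
Table: [42, 28, 44, None, 32, 46, None]


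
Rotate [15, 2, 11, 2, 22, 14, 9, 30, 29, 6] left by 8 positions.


Left rotate by 8: [29, 6, 15, 2, 11, 2, 22, 14, 9, 30]


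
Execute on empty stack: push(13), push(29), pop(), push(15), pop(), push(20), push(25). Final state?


push(13) -> [13]
push(29) -> [13, 29]
pop() returns 29 -> [13]
push(15) -> [13, 15]
pop() returns 15 -> [13]
push(20) -> [13, 20]
push(25) -> [13, 20, 25]
Final stack (bottom to top): [13, 20, 25]


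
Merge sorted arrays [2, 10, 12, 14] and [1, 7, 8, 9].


Compare heads, take smaller each step.
Merged: [1, 2, 7, 8, 9, 10, 12, 14]


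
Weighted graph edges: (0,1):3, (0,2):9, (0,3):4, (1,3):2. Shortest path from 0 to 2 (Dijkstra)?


Dijkstra from 0:
Distances: {0: 0, 1: 3, 2: 9, 3: 4}
Shortest distance to 2 = 9, path = [0, 2]


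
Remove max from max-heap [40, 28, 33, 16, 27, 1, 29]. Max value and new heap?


Max = 40
Replace root with last, heapify down
Resulting heap: [33, 28, 29, 16, 27, 1]


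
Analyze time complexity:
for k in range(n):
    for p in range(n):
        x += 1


Per nesting level: O(n) * O(n) = O(n^2)
Complexity: O(n^2)


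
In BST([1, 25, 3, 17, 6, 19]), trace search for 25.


BST root = 1
Search for 25: compare at each node
Path: [1, 25]


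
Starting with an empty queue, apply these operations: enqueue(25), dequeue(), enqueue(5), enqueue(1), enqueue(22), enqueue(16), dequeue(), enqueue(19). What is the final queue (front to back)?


enqueue(25) -> [25]
dequeue() returns 25 -> []
enqueue(5) -> [5]
enqueue(1) -> [5, 1]
enqueue(22) -> [5, 1, 22]
enqueue(16) -> [5, 1, 22, 16]
dequeue() returns 5 -> [1, 22, 16]
enqueue(19) -> [1, 22, 16, 19]
Final queue (front to back): [1, 22, 16, 19]


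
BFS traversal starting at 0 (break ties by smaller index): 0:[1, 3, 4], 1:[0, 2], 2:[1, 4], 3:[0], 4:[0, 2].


BFS queue: start with [0]
Visit order: [0, 1, 3, 4, 2]


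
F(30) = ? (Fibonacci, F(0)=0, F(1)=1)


F(n)=F(n-1)+F(n-2)
...F(28)=317811, F(29)=514229, F(30)=832040


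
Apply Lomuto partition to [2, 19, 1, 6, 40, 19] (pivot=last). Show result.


Elements <= 19 go left of pivot.
Result: [2, 19, 1, 6, 19, 40], pivot at index 4


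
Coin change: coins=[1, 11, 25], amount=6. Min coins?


dp[0]=0; dp[i]=1+min(dp[i-c] for c in coins)
...dp[1]=1, dp[2]=2, dp[3]=3, dp[4]=4, dp[5]=5, dp[6]=6
Minimum coins for 6 = 6


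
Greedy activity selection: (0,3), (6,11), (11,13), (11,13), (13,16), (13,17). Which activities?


Greedy: pick earliest-ending, then skip overlaps.
Selected (4 activities): [(0, 3), (6, 11), (11, 13), (13, 16)]


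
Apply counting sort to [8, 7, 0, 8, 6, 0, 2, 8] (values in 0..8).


Count array: [2, 0, 1, 0, 0, 0, 1, 1, 3]
Reconstruct: [0, 0, 2, 6, 7, 8, 8, 8]


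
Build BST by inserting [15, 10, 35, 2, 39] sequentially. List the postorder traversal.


Root = 15; build tree by BST insertion.
Postorder traversal: [2, 10, 39, 35, 15]


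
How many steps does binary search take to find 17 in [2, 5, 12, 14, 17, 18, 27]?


Search for 17:
[0,6] mid=3 arr[3]=14
[4,6] mid=5 arr[5]=18
[4,4] mid=4 arr[4]=17
Total: 3 comparisons


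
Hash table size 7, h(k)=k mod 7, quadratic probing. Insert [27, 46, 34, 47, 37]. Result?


Insertions: 27->slot 6; 46->slot 4; 34->slot 0; 47->slot 5; 37->slot 2
Table: [34, None, 37, None, 46, 47, 27]


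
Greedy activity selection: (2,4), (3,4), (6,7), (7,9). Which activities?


Greedy: pick earliest-ending, then skip overlaps.
Selected (3 activities): [(2, 4), (6, 7), (7, 9)]


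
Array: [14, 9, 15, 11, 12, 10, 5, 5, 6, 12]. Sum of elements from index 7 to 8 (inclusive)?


Prefix sums: [0, 14, 23, 38, 49, 61, 71, 76, 81, 87, 99]
Sum[7..8] = prefix[9] - prefix[7] = 87 - 76 = 11


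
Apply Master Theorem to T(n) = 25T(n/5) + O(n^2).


a=25, b=5, c=2. log_5(25)=2 = c=2. Case 2: O(n^c log n) = O(n^2 log n)
Complexity: O(n^2 log n)


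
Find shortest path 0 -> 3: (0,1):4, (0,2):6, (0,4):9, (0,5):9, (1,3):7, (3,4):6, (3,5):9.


Dijkstra from 0:
Distances: {0: 0, 1: 4, 2: 6, 3: 11, 4: 9, 5: 9}
Shortest distance to 3 = 11, path = [0, 1, 3]


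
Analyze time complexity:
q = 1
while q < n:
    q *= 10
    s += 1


Per nesting level: O(log n) = O(log n)
Complexity: O(log n)


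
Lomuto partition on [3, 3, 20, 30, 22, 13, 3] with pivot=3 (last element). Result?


Elements <= 3 go left of pivot.
Result: [3, 3, 3, 30, 22, 13, 20], pivot at index 2


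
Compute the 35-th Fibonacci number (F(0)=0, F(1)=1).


F(n)=F(n-1)+F(n-2)
...F(33)=3524578, F(34)=5702887, F(35)=9227465


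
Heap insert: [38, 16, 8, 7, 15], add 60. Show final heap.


Append 60: [38, 16, 8, 7, 15, 60]
Bubble up: swap idx 5(60) with idx 2(8); swap idx 2(60) with idx 0(38)
Result: [60, 16, 38, 7, 15, 8]


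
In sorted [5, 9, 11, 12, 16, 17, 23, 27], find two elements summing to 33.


Two pointers: lo=0, hi=7
Found pair: (16, 17) summing to 33


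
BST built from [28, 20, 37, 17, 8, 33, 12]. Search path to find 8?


BST root = 28
Search for 8: compare at each node
Path: [28, 20, 17, 8]


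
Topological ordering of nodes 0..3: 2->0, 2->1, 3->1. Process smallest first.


Kahn's algorithm, process smallest node first
Order: [2, 0, 3, 1]


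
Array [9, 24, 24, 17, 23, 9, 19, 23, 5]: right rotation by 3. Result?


Right rotate by 3: [19, 23, 5, 9, 24, 24, 17, 23, 9]


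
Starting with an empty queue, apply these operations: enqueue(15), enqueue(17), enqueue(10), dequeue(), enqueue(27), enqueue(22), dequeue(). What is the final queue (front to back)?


enqueue(15) -> [15]
enqueue(17) -> [15, 17]
enqueue(10) -> [15, 17, 10]
dequeue() returns 15 -> [17, 10]
enqueue(27) -> [17, 10, 27]
enqueue(22) -> [17, 10, 27, 22]
dequeue() returns 17 -> [10, 27, 22]
Final queue (front to back): [10, 27, 22]


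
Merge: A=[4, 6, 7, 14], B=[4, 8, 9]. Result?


Compare heads, take smaller each step.
Merged: [4, 4, 6, 7, 8, 9, 14]


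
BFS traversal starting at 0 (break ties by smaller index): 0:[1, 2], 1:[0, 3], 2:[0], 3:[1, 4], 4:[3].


BFS queue: start with [0]
Visit order: [0, 1, 2, 3, 4]


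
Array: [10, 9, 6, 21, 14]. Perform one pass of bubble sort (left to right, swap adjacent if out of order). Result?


After one pass: [9, 6, 10, 14, 21]


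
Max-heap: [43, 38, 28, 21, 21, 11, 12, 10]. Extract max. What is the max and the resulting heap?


Max = 43
Replace root with last, heapify down
Resulting heap: [38, 21, 28, 10, 21, 11, 12]


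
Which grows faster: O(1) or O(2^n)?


constant grows slower than exponential
O(1) is asymptotically smaller; O(2^n) grows faster


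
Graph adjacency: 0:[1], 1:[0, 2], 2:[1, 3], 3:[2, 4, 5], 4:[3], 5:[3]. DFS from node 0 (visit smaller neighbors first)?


DFS stack-based: start with [0]
Visit order: [0, 1, 2, 3, 4, 5]


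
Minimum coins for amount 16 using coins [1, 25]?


dp[0]=0; dp[i]=1+min(dp[i-c] for c in coins)
...dp[11]=11, dp[12]=12, dp[13]=13, dp[14]=14, dp[15]=15, dp[16]=16
Minimum coins for 16 = 16
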